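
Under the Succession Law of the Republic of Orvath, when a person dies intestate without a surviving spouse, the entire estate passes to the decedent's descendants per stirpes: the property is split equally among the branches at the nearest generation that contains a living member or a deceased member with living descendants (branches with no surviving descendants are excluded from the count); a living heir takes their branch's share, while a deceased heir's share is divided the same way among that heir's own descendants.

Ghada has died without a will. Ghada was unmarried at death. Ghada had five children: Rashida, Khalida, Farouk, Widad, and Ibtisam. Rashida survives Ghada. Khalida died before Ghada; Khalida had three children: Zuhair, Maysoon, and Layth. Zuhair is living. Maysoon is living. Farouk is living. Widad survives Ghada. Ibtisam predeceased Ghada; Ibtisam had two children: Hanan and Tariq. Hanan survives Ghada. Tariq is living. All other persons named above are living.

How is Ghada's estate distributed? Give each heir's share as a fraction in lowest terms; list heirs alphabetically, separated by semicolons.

Farouk 1/5; Hanan 1/10; Layth 1/15; Maysoon 1/15; Rashida 1/5; Tariq 1/10; Widad 1/5; Zuhair 1/15

There is no surviving spouse, so the entire estate passes to Ghada's descendants per stirpes.
The estate is divided into 5 equal shares of 1/5 among Rashida, Khalida, Farouk, Widad, Ibtisam.
Rashida is living and takes 1/5.
Khalida predeceased; the 1/5 allotted to Khalida's branch passes to Khalida's issue by representation.
The 1/5 is divided into 3 equal shares of 1/15 among Zuhair, Maysoon, Layth.
Zuhair is living and takes 1/15.
Maysoon is living and takes 1/15.
Layth is living and takes 1/15.
Farouk is living and takes 1/5.
Widad is living and takes 1/5.
Ibtisam predeceased; the 1/5 allotted to Ibtisam's branch passes to Ibtisam's issue by representation.
The 1/5 is divided into 2 equal shares of 1/10 among Hanan, Tariq.
Hanan is living and takes 1/10.
Tariq is living and takes 1/10.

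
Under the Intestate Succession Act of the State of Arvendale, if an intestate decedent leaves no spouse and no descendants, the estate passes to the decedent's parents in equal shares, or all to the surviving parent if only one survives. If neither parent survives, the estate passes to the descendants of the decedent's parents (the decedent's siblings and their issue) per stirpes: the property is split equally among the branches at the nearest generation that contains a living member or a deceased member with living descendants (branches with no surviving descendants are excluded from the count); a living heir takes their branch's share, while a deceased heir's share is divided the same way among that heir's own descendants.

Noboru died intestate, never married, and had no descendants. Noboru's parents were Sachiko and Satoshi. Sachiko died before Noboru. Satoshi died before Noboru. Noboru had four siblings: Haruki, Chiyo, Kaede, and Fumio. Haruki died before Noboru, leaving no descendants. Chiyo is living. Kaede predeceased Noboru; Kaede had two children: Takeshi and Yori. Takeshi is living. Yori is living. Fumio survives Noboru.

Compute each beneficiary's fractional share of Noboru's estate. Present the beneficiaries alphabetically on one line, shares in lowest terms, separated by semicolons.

Neither parent survives and there are no descendants, so the estate passes to Noboru's siblings and their issue per stirpes.
Haruki left no surviving issue, so that branch lapses and is disregarded.
The estate is divided into 3 equal shares of 1/3 among Chiyo, Kaede, Fumio.
Chiyo is living and takes 1/3.
Kaede predeceased; the 1/3 allotted to Kaede's branch passes to Kaede's issue by representation.
The 1/3 is divided into 2 equal shares of 1/6 among Takeshi, Yori.
Takeshi is living and takes 1/6.
Yori is living and takes 1/6.
Fumio is living and takes 1/3.

Chiyo 1/3; Fumio 1/3; Takeshi 1/6; Yori 1/6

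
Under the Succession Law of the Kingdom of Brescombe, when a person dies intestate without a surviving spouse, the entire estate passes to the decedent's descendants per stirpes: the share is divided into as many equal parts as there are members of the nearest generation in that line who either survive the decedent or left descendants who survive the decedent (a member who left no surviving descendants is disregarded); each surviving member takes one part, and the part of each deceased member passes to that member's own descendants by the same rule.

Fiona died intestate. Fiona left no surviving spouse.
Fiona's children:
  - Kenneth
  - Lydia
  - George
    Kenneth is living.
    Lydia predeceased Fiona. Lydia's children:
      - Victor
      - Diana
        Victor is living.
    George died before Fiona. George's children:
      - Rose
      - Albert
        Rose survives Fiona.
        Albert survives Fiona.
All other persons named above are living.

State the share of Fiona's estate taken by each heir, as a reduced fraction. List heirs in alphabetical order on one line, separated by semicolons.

Albert 1/6; Diana 1/6; Kenneth 1/3; Rose 1/6; Victor 1/6

There is no surviving spouse, so the entire estate passes to Fiona's descendants per stirpes.
The estate is divided into 3 equal shares of 1/3 among Kenneth, Lydia, George.
Kenneth is living and takes 1/3.
Lydia predeceased; the 1/3 allotted to Lydia's branch passes to Lydia's issue by representation.
The 1/3 is divided into 2 equal shares of 1/6 among Victor, Diana.
Victor is living and takes 1/6.
Diana is living and takes 1/6.
George predeceased; the 1/3 allotted to George's branch passes to George's issue by representation.
The 1/3 is divided into 2 equal shares of 1/6 among Rose, Albert.
Rose is living and takes 1/6.
Albert is living and takes 1/6.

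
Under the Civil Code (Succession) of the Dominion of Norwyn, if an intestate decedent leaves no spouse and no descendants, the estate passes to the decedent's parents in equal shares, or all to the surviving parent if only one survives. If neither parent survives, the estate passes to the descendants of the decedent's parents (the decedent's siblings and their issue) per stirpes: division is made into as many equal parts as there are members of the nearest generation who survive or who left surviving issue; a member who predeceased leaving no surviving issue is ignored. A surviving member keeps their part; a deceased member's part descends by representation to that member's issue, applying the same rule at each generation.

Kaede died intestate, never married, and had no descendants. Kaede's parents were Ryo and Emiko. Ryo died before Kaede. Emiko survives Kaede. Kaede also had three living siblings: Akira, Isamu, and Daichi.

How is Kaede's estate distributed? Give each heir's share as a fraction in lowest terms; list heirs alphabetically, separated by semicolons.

Only one parent, Emiko, survives, so Emiko takes the entire estate. The siblings take nothing because a surviving parent has priority.

Emiko 1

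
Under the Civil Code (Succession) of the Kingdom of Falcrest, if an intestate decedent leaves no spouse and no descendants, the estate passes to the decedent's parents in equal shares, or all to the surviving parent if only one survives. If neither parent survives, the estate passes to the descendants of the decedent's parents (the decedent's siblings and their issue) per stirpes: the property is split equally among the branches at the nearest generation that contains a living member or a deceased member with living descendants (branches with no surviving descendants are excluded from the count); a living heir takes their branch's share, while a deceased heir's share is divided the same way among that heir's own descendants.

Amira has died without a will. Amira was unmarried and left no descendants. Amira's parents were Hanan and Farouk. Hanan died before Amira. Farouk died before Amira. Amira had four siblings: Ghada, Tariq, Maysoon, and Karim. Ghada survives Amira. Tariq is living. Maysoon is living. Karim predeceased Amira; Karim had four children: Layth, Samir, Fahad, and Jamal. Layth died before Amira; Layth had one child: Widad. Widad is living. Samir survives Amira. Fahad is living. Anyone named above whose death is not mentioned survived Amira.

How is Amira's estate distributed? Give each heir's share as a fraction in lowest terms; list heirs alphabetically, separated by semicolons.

Fahad 1/16; Ghada 1/4; Jamal 1/16; Maysoon 1/4; Samir 1/16; Tariq 1/4; Widad 1/16

Neither parent survives and there are no descendants, so the estate passes to Amira's siblings and their issue per stirpes.
The estate is divided into 4 equal shares of 1/4 among Ghada, Tariq, Maysoon, Karim.
Ghada is living and takes 1/4.
Tariq is living and takes 1/4.
Maysoon is living and takes 1/4.
Karim predeceased; the 1/4 allotted to Karim's branch passes to Karim's issue by representation.
The 1/4 is divided into 4 equal shares of 1/16 among Layth, Samir, Fahad, Jamal.
Layth predeceased; the 1/16 allotted to Layth's branch passes to Layth's issue by representation.
Widad is the sole taker at this level and receives the full 1/16.
Samir is living and takes 1/16.
Fahad is living and takes 1/16.
Jamal is living and takes 1/16.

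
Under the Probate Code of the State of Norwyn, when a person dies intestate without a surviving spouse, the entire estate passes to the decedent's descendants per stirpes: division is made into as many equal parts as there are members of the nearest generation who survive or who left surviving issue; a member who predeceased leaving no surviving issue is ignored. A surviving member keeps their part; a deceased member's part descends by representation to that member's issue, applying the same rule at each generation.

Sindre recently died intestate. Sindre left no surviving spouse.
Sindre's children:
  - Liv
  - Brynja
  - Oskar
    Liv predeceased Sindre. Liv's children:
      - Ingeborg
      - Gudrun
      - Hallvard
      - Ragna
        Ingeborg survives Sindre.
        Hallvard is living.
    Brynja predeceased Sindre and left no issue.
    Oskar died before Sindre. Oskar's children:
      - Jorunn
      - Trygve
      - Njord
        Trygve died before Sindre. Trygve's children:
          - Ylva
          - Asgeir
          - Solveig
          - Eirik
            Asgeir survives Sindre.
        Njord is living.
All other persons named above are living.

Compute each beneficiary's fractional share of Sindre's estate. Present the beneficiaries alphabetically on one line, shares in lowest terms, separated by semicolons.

Asgeir 1/24; Eirik 1/24; Gudrun 1/8; Hallvard 1/8; Ingeborg 1/8; Jorunn 1/6; Njord 1/6; Ragna 1/8; Solveig 1/24; Ylva 1/24

There is no surviving spouse, so the entire estate passes to Sindre's descendants per stirpes.
Brynja left no surviving issue, so that branch lapses and is disregarded.
The estate is divided into 2 equal shares of 1/2 among Liv, Oskar.
Liv predeceased; the 1/2 allotted to Liv's branch passes to Liv's issue by representation.
The 1/2 is divided into 4 equal shares of 1/8 among Ingeborg, Gudrun, Hallvard, Ragna.
Ingeborg is living and takes 1/8.
Gudrun is living and takes 1/8.
Hallvard is living and takes 1/8.
Ragna is living and takes 1/8.
Oskar predeceased; the 1/2 allotted to Oskar's branch passes to Oskar's issue by representation.
The 1/2 is divided into 3 equal shares of 1/6 among Jorunn, Trygve, Njord.
Jorunn is living and takes 1/6.
Trygve predeceased; the 1/6 allotted to Trygve's branch passes to Trygve's issue by representation.
The 1/6 is divided into 4 equal shares of 1/24 among Ylva, Asgeir, Solveig, Eirik.
Ylva is living and takes 1/24.
Asgeir is living and takes 1/24.
Solveig is living and takes 1/24.
Eirik is living and takes 1/24.
Njord is living and takes 1/6.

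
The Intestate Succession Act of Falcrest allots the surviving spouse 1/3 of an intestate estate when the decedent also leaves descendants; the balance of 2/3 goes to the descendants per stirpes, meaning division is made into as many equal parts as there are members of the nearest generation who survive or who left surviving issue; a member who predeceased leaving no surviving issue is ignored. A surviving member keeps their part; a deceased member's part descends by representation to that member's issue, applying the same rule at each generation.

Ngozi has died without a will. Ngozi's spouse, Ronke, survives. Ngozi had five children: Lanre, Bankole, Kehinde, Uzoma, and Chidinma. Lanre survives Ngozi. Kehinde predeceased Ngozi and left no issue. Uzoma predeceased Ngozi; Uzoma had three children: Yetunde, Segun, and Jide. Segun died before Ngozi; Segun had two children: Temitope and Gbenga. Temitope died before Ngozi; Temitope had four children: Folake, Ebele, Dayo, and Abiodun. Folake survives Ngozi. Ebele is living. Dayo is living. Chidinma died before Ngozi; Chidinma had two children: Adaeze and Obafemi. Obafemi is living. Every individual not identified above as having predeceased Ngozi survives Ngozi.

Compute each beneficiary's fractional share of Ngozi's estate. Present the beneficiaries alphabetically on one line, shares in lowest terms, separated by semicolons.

Abiodun 1/144; Adaeze 1/12; Bankole 1/6; Dayo 1/144; Ebele 1/144; Folake 1/144; Gbenga 1/36; Jide 1/18; Lanre 1/6; Obafemi 1/12; Ronke 1/3; Yetunde 1/18

Ronke, as surviving spouse, takes 1/3.
The remaining 2/3 passes to Ngozi's descendants per stirpes.
Kehinde left no surviving issue, so that branch lapses and is disregarded.
The 2/3 is divided into 4 equal shares of 1/6 among Lanre, Bankole, Uzoma, Chidinma.
Lanre is living and takes 1/6.
Bankole is living and takes 1/6.
Uzoma predeceased; the 1/6 allotted to Uzoma's branch passes to Uzoma's issue by representation.
The 1/6 is divided into 3 equal shares of 1/18 among Yetunde, Segun, Jide.
Yetunde is living and takes 1/18.
Segun predeceased; the 1/18 allotted to Segun's branch passes to Segun's issue by representation.
The 1/18 is divided into 2 equal shares of 1/36 among Temitope, Gbenga.
Temitope predeceased; the 1/36 allotted to Temitope's branch passes to Temitope's issue by representation.
The 1/36 is divided into 4 equal shares of 1/144 among Folake, Ebele, Dayo, Abiodun.
Folake is living and takes 1/144.
Ebele is living and takes 1/144.
Dayo is living and takes 1/144.
Abiodun is living and takes 1/144.
Gbenga is living and takes 1/36.
Jide is living and takes 1/18.
Chidinma predeceased; the 1/6 allotted to Chidinma's branch passes to Chidinma's issue by representation.
The 1/6 is divided into 2 equal shares of 1/12 among Adaeze, Obafemi.
Adaeze is living and takes 1/12.
Obafemi is living and takes 1/12.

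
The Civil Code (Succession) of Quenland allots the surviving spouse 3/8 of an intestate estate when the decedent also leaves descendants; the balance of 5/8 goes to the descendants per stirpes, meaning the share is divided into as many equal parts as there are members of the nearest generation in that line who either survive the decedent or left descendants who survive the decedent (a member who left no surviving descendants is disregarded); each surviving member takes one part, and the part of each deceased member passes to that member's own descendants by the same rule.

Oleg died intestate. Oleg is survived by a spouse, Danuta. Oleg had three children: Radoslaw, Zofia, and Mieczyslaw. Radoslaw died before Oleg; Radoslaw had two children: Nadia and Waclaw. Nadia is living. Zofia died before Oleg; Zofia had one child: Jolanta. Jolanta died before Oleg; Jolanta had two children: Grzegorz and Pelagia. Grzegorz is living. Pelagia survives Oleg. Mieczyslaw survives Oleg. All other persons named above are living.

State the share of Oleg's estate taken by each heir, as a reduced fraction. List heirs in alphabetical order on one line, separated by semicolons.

Danuta 3/8; Grzegorz 5/48; Mieczyslaw 5/24; Nadia 5/48; Pelagia 5/48; Waclaw 5/48

Danuta, as surviving spouse, takes 3/8.
The remaining 5/8 passes to Oleg's descendants per stirpes.
The 5/8 is divided into 3 equal shares of 5/24 among Radoslaw, Zofia, Mieczyslaw.
Radoslaw predeceased; the 5/24 allotted to Radoslaw's branch passes to Radoslaw's issue by representation.
The 5/24 is divided into 2 equal shares of 5/48 among Nadia, Waclaw.
Nadia is living and takes 5/48.
Waclaw is living and takes 5/48.
Zofia predeceased; the 5/24 allotted to Zofia's branch passes to Zofia's issue by representation.
Jolanta's line is the sole branch at this level, so the full 5/24 passes to Jolanta's issue by representation.
The 5/24 is divided into 2 equal shares of 5/48 among Grzegorz, Pelagia.
Grzegorz is living and takes 5/48.
Pelagia is living and takes 5/48.
Mieczyslaw is living and takes 5/24.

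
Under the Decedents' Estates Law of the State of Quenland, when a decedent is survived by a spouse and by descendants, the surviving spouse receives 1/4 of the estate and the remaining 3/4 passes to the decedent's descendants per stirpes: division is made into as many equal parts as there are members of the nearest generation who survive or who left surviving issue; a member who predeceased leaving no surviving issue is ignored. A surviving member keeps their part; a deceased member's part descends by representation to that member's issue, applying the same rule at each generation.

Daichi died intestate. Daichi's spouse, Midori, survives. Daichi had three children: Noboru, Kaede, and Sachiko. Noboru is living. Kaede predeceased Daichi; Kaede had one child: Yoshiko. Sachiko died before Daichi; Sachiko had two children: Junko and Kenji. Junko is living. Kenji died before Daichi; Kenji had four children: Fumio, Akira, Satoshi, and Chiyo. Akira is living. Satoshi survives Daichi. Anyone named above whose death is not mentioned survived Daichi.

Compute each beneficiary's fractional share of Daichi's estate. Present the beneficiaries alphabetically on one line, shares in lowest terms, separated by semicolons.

Akira 1/32; Chiyo 1/32; Fumio 1/32; Junko 1/8; Midori 1/4; Noboru 1/4; Satoshi 1/32; Yoshiko 1/4

Midori, as surviving spouse, takes 1/4.
The remaining 3/4 passes to Daichi's descendants per stirpes.
The 3/4 is divided into 3 equal shares of 1/4 among Noboru, Kaede, Sachiko.
Noboru is living and takes 1/4.
Kaede predeceased; the 1/4 allotted to Kaede's branch passes to Kaede's issue by representation.
Yoshiko is the sole taker at this level and receives the full 1/4.
Sachiko predeceased; the 1/4 allotted to Sachiko's branch passes to Sachiko's issue by representation.
The 1/4 is divided into 2 equal shares of 1/8 among Junko, Kenji.
Junko is living and takes 1/8.
Kenji predeceased; the 1/8 allotted to Kenji's branch passes to Kenji's issue by representation.
The 1/8 is divided into 4 equal shares of 1/32 among Fumio, Akira, Satoshi, Chiyo.
Fumio is living and takes 1/32.
Akira is living and takes 1/32.
Satoshi is living and takes 1/32.
Chiyo is living and takes 1/32.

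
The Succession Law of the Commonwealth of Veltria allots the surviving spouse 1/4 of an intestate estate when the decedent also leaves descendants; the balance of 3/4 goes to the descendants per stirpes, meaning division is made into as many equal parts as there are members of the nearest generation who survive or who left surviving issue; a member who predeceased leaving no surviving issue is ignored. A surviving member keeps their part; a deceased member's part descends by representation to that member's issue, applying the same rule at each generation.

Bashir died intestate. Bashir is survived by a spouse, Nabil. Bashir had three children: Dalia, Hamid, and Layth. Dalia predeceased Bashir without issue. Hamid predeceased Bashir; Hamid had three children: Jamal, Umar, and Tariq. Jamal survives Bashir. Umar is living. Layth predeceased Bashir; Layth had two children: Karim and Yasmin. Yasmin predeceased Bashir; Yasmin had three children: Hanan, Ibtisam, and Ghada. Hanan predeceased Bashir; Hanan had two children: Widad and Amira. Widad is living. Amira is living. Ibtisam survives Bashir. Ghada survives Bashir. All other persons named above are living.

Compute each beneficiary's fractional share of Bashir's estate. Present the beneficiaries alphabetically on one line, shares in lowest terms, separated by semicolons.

Amira 1/32; Ghada 1/16; Ibtisam 1/16; Jamal 1/8; Karim 3/16; Nabil 1/4; Tariq 1/8; Umar 1/8; Widad 1/32

Nabil, as surviving spouse, takes 1/4.
The remaining 3/4 passes to Bashir's descendants per stirpes.
Dalia left no surviving issue, so that branch lapses and is disregarded.
The 3/4 is divided into 2 equal shares of 3/8 among Hamid, Layth.
Hamid predeceased; the 3/8 allotted to Hamid's branch passes to Hamid's issue by representation.
The 3/8 is divided into 3 equal shares of 1/8 among Jamal, Umar, Tariq.
Jamal is living and takes 1/8.
Umar is living and takes 1/8.
Tariq is living and takes 1/8.
Layth predeceased; the 3/8 allotted to Layth's branch passes to Layth's issue by representation.
The 3/8 is divided into 2 equal shares of 3/16 among Karim, Yasmin.
Karim is living and takes 3/16.
Yasmin predeceased; the 3/16 allotted to Yasmin's branch passes to Yasmin's issue by representation.
The 3/16 is divided into 3 equal shares of 1/16 among Hanan, Ibtisam, Ghada.
Hanan predeceased; the 1/16 allotted to Hanan's branch passes to Hanan's issue by representation.
The 1/16 is divided into 2 equal shares of 1/32 among Widad, Amira.
Widad is living and takes 1/32.
Amira is living and takes 1/32.
Ibtisam is living and takes 1/16.
Ghada is living and takes 1/16.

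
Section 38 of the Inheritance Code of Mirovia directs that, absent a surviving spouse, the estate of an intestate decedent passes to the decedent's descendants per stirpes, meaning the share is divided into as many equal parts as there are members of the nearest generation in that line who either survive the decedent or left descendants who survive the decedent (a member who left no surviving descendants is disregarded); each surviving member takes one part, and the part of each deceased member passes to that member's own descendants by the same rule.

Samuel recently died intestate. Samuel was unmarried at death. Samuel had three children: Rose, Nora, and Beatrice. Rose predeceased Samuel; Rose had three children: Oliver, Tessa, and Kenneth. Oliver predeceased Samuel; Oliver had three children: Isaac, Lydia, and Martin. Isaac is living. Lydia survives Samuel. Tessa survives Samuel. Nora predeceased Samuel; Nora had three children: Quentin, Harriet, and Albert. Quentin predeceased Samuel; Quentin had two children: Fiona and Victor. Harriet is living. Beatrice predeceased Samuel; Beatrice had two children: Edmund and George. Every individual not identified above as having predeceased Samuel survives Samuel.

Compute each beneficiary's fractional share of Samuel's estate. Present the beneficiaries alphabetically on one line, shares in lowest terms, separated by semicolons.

Albert 1/9; Edmund 1/6; Fiona 1/18; George 1/6; Harriet 1/9; Isaac 1/27; Kenneth 1/9; Lydia 1/27; Martin 1/27; Tessa 1/9; Victor 1/18

There is no surviving spouse, so the entire estate passes to Samuel's descendants per stirpes.
The estate is divided into 3 equal shares of 1/3 among Rose, Nora, Beatrice.
Rose predeceased; the 1/3 allotted to Rose's branch passes to Rose's issue by representation.
The 1/3 is divided into 3 equal shares of 1/9 among Oliver, Tessa, Kenneth.
Oliver predeceased; the 1/9 allotted to Oliver's branch passes to Oliver's issue by representation.
The 1/9 is divided into 3 equal shares of 1/27 among Isaac, Lydia, Martin.
Isaac is living and takes 1/27.
Lydia is living and takes 1/27.
Martin is living and takes 1/27.
Tessa is living and takes 1/9.
Kenneth is living and takes 1/9.
Nora predeceased; the 1/3 allotted to Nora's branch passes to Nora's issue by representation.
The 1/3 is divided into 3 equal shares of 1/9 among Quentin, Harriet, Albert.
Quentin predeceased; the 1/9 allotted to Quentin's branch passes to Quentin's issue by representation.
The 1/9 is divided into 2 equal shares of 1/18 among Fiona, Victor.
Fiona is living and takes 1/18.
Victor is living and takes 1/18.
Harriet is living and takes 1/9.
Albert is living and takes 1/9.
Beatrice predeceased; the 1/3 allotted to Beatrice's branch passes to Beatrice's issue by representation.
The 1/3 is divided into 2 equal shares of 1/6 among Edmund, George.
Edmund is living and takes 1/6.
George is living and takes 1/6.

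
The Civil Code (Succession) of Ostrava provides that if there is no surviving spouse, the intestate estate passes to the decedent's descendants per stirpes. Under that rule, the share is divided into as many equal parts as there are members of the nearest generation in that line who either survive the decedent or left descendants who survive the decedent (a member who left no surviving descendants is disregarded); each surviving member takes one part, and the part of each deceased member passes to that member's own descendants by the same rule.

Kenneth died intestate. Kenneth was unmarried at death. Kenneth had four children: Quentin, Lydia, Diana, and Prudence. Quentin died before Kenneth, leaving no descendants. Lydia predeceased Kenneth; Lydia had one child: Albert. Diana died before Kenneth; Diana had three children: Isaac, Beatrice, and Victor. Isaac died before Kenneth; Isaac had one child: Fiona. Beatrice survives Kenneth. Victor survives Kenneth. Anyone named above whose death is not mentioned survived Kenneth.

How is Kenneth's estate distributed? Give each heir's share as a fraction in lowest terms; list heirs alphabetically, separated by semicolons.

There is no surviving spouse, so the entire estate passes to Kenneth's descendants per stirpes.
Quentin left no surviving issue, so that branch lapses and is disregarded.
The estate is divided into 3 equal shares of 1/3 among Lydia, Diana, Prudence.
Lydia predeceased; the 1/3 allotted to Lydia's branch passes to Lydia's issue by representation.
Albert is the sole taker at this level and receives the full 1/3.
Diana predeceased; the 1/3 allotted to Diana's branch passes to Diana's issue by representation.
The 1/3 is divided into 3 equal shares of 1/9 among Isaac, Beatrice, Victor.
Isaac predeceased; the 1/9 allotted to Isaac's branch passes to Isaac's issue by representation.
Fiona is the sole taker at this level and receives the full 1/9.
Beatrice is living and takes 1/9.
Victor is living and takes 1/9.
Prudence is living and takes 1/3.

Albert 1/3; Beatrice 1/9; Fiona 1/9; Prudence 1/3; Victor 1/9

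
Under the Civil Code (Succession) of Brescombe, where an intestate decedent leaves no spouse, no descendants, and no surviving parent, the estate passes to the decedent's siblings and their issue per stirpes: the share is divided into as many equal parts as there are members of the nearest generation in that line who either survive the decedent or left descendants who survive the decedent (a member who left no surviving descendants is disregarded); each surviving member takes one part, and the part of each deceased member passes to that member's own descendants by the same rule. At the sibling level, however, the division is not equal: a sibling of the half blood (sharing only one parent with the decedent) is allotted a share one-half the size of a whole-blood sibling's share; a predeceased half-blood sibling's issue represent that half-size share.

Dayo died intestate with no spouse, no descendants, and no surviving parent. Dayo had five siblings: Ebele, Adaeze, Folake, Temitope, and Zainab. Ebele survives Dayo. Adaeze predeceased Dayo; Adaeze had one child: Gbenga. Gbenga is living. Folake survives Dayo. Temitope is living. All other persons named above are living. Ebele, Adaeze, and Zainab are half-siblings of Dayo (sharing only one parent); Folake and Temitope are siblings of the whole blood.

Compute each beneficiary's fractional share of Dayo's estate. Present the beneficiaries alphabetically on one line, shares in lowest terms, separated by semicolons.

No spouse, descendants, or parent survives, so the estate passes to Dayo's siblings per stirpes.
Half-blood siblings count for one-half the weight of whole-blood siblings at the initial division.
Dividing 1 in proportion to weights (total weight 7/2): Ebele (weight 1/2) → 1/7; Adaeze (weight 1/2) → 1/7; Folake (weight 1) → 2/7; Temitope (weight 1) → 2/7; Zainab (weight 1/2) → 1/7.
Ebele is living and takes 1/7.
Adaeze predeceased; the 1/7 allotted to Adaeze's branch passes to Adaeze's issue by representation.
Gbenga is the sole taker at this level and receives the full 1/7.
Folake is living and takes 2/7.
Temitope is living and takes 2/7.
Zainab is living and takes 1/7.

Ebele 1/7; Folake 2/7; Gbenga 1/7; Temitope 2/7; Zainab 1/7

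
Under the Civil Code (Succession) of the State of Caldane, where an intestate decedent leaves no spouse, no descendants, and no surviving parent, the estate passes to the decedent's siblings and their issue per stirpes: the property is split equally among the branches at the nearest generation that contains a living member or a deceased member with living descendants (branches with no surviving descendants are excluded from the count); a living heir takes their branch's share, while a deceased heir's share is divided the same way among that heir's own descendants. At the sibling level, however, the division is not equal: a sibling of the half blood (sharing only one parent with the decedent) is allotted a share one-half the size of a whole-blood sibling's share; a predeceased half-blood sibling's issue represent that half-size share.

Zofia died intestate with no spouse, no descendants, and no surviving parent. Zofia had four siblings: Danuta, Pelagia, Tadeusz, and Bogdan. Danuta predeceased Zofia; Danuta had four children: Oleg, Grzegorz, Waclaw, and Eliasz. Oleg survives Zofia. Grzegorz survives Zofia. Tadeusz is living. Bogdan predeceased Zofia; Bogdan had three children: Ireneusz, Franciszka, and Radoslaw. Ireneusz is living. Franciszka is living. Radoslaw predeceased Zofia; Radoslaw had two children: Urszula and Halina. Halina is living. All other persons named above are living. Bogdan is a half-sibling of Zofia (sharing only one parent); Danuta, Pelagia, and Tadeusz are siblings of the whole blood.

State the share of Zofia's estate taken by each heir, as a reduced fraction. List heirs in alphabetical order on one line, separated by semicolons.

Eliasz 1/14; Franciszka 1/21; Grzegorz 1/14; Halina 1/42; Ireneusz 1/21; Oleg 1/14; Pelagia 2/7; Tadeusz 2/7; Urszula 1/42; Waclaw 1/14

No spouse, descendants, or parent survives, so the estate passes to Zofia's siblings per stirpes.
Half-blood siblings count for one-half the weight of whole-blood siblings at the initial division.
Dividing 1 in proportion to weights (total weight 7/2): Danuta (weight 1) → 2/7; Pelagia (weight 1) → 2/7; Tadeusz (weight 1) → 2/7; Bogdan (weight 1/2) → 1/7.
Danuta predeceased; the 2/7 allotted to Danuta's branch passes to Danuta's issue by representation.
The 2/7 is divided into 4 equal shares of 1/14 among Oleg, Grzegorz, Waclaw, Eliasz.
Oleg is living and takes 1/14.
Grzegorz is living and takes 1/14.
Waclaw is living and takes 1/14.
Eliasz is living and takes 1/14.
Pelagia is living and takes 2/7.
Tadeusz is living and takes 2/7.
Bogdan predeceased; the 1/7 allotted to Bogdan's branch passes to Bogdan's issue by representation.
The 1/7 is divided into 3 equal shares of 1/21 among Ireneusz, Franciszka, Radoslaw.
Ireneusz is living and takes 1/21.
Franciszka is living and takes 1/21.
Radoslaw predeceased; the 1/21 allotted to Radoslaw's branch passes to Radoslaw's issue by representation.
The 1/21 is divided into 2 equal shares of 1/42 among Urszula, Halina.
Urszula is living and takes 1/42.
Halina is living and takes 1/42.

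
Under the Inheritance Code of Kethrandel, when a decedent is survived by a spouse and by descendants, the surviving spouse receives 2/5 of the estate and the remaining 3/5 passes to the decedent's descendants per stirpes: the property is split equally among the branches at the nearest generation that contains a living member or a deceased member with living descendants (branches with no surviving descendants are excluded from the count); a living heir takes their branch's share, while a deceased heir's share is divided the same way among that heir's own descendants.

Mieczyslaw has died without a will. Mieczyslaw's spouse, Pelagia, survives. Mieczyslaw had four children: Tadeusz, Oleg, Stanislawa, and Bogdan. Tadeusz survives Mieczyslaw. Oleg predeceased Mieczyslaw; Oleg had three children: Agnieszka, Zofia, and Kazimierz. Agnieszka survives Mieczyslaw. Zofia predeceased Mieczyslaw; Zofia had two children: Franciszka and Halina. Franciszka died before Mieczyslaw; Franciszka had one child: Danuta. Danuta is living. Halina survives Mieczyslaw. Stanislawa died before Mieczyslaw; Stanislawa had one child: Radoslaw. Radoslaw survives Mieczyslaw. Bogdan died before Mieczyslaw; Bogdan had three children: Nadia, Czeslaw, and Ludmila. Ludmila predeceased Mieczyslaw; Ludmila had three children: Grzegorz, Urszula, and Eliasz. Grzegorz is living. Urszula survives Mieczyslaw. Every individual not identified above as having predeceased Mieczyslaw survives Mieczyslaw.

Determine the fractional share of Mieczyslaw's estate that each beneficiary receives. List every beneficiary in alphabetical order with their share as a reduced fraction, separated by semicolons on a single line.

Pelagia, as surviving spouse, takes 2/5.
The remaining 3/5 passes to Mieczyslaw's descendants per stirpes.
The 3/5 is divided into 4 equal shares of 3/20 among Tadeusz, Oleg, Stanislawa, Bogdan.
Tadeusz is living and takes 3/20.
Oleg predeceased; the 3/20 allotted to Oleg's branch passes to Oleg's issue by representation.
The 3/20 is divided into 3 equal shares of 1/20 among Agnieszka, Zofia, Kazimierz.
Agnieszka is living and takes 1/20.
Zofia predeceased; the 1/20 allotted to Zofia's branch passes to Zofia's issue by representation.
The 1/20 is divided into 2 equal shares of 1/40 among Franciszka, Halina.
Franciszka predeceased; the 1/40 allotted to Franciszka's branch passes to Franciszka's issue by representation.
Danuta is the sole taker at this level and receives the full 1/40.
Halina is living and takes 1/40.
Kazimierz is living and takes 1/20.
Stanislawa predeceased; the 3/20 allotted to Stanislawa's branch passes to Stanislawa's issue by representation.
Radoslaw is the sole taker at this level and receives the full 3/20.
Bogdan predeceased; the 3/20 allotted to Bogdan's branch passes to Bogdan's issue by representation.
The 3/20 is divided into 3 equal shares of 1/20 among Nadia, Czeslaw, Ludmila.
Nadia is living and takes 1/20.
Czeslaw is living and takes 1/20.
Ludmila predeceased; the 1/20 allotted to Ludmila's branch passes to Ludmila's issue by representation.
The 1/20 is divided into 3 equal shares of 1/60 among Grzegorz, Urszula, Eliasz.
Grzegorz is living and takes 1/60.
Urszula is living and takes 1/60.
Eliasz is living and takes 1/60.

Agnieszka 1/20; Czeslaw 1/20; Danuta 1/40; Eliasz 1/60; Grzegorz 1/60; Halina 1/40; Kazimierz 1/20; Nadia 1/20; Pelagia 2/5; Radoslaw 3/20; Tadeusz 3/20; Urszula 1/60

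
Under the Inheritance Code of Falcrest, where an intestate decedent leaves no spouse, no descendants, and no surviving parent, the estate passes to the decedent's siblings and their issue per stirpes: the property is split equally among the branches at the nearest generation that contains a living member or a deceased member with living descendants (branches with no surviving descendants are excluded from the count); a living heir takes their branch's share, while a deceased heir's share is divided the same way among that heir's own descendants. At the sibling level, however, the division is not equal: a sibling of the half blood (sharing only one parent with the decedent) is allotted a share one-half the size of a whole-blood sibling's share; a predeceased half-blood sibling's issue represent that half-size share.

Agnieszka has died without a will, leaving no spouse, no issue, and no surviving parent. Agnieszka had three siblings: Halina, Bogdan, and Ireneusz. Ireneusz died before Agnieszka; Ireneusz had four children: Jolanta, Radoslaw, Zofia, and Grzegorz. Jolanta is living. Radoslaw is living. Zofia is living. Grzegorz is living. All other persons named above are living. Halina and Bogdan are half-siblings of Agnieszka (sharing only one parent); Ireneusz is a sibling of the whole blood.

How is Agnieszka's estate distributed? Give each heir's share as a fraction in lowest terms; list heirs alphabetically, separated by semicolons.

No spouse, descendants, or parent survives, so the estate passes to Agnieszka's siblings per stirpes.
Half-blood siblings count for one-half the weight of whole-blood siblings at the initial division.
Dividing 1 in proportion to weights (total weight 2): Halina (weight 1/2) → 1/4; Bogdan (weight 1/2) → 1/4; Ireneusz (weight 1) → 1/2.
Halina is living and takes 1/4.
Bogdan is living and takes 1/4.
Ireneusz predeceased; the 1/2 allotted to Ireneusz's branch passes to Ireneusz's issue by representation.
The 1/2 is divided into 4 equal shares of 1/8 among Jolanta, Radoslaw, Zofia, Grzegorz.
Jolanta is living and takes 1/8.
Radoslaw is living and takes 1/8.
Zofia is living and takes 1/8.
Grzegorz is living and takes 1/8.

Bogdan 1/4; Grzegorz 1/8; Halina 1/4; Jolanta 1/8; Radoslaw 1/8; Zofia 1/8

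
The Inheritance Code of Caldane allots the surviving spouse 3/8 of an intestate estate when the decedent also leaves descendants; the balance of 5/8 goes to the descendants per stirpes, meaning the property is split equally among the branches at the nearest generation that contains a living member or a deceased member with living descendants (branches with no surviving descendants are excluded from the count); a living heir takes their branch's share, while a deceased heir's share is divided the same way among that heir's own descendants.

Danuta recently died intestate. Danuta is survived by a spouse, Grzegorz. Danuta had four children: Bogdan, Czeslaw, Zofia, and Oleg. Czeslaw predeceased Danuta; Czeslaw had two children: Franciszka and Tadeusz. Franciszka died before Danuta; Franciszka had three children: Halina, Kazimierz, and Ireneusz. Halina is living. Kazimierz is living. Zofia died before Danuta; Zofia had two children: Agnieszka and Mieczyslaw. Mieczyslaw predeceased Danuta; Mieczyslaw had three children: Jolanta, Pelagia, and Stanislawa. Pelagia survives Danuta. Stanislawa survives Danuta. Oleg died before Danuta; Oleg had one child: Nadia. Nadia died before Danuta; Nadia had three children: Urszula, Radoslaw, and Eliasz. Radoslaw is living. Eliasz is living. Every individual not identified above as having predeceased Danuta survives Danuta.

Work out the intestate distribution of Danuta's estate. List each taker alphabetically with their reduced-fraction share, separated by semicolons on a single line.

Grzegorz, as surviving spouse, takes 3/8.
The remaining 5/8 passes to Danuta's descendants per stirpes.
The 5/8 is divided into 4 equal shares of 5/32 among Bogdan, Czeslaw, Zofia, Oleg.
Bogdan is living and takes 5/32.
Czeslaw predeceased; the 5/32 allotted to Czeslaw's branch passes to Czeslaw's issue by representation.
The 5/32 is divided into 2 equal shares of 5/64 among Franciszka, Tadeusz.
Franciszka predeceased; the 5/64 allotted to Franciszka's branch passes to Franciszka's issue by representation.
The 5/64 is divided into 3 equal shares of 5/192 among Halina, Kazimierz, Ireneusz.
Halina is living and takes 5/192.
Kazimierz is living and takes 5/192.
Ireneusz is living and takes 5/192.
Tadeusz is living and takes 5/64.
Zofia predeceased; the 5/32 allotted to Zofia's branch passes to Zofia's issue by representation.
The 5/32 is divided into 2 equal shares of 5/64 among Agnieszka, Mieczyslaw.
Agnieszka is living and takes 5/64.
Mieczyslaw predeceased; the 5/64 allotted to Mieczyslaw's branch passes to Mieczyslaw's issue by representation.
The 5/64 is divided into 3 equal shares of 5/192 among Jolanta, Pelagia, Stanislawa.
Jolanta is living and takes 5/192.
Pelagia is living and takes 5/192.
Stanislawa is living and takes 5/192.
Oleg predeceased; the 5/32 allotted to Oleg's branch passes to Oleg's issue by representation.
Nadia's line is the sole branch at this level, so the full 5/32 passes to Nadia's issue by representation.
The 5/32 is divided into 3 equal shares of 5/96 among Urszula, Radoslaw, Eliasz.
Urszula is living and takes 5/96.
Radoslaw is living and takes 5/96.
Eliasz is living and takes 5/96.

Agnieszka 5/64; Bogdan 5/32; Eliasz 5/96; Grzegorz 3/8; Halina 5/192; Ireneusz 5/192; Jolanta 5/192; Kazimierz 5/192; Pelagia 5/192; Radoslaw 5/96; Stanislawa 5/192; Tadeusz 5/64; Urszula 5/96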